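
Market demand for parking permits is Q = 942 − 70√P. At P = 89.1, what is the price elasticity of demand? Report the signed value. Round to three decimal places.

-1.175

At P = 89.1, Q = 281.250.
dQ/dP = −70/(2√P) = -3.708.
ε = (dQ/dP)(P/Q) = (-3.708)(89.1/281.250).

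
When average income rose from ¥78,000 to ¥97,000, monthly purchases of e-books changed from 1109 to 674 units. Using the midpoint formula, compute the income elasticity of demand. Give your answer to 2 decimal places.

ΔQ = -435, ΔI = 19000. Midpoints: Ī = 87,500, Q̄ = 891.5.
ε_I = (ΔQ/ΔI)(Ī/Q̄) = (-435/19000)(87500/891.5).

-2.25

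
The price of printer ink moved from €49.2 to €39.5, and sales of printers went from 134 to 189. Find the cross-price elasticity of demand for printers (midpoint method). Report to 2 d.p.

ΔQ_x = 189 − 134 = 55; ΔP_y = 39.5 − 49.2 = -9.7.
Midpoints: P̄_y = 44.35, Q̄_x = 161.5.
ε_xy = (ΔQ_x/ΔP_y)(P̄_y/Q̄_x) = (55/-9.7)(44.35/161.5).

-1.56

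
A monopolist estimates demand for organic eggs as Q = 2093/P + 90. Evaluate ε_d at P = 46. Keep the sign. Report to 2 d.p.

-0.34

At P = 46, Q = 135.500.
dQ/dP = −2093/P² = -0.989.
ε = (dQ/dP)(P/Q) = (-0.989)(46/135.500).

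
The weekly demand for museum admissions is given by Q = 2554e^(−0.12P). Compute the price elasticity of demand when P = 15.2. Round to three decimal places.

At P = 15.2, Q = 412.162.
dQ/dP = −0.12·2554e^(−0.12P) = −0.12Q = -49.459.
ε = (dQ/dP)(P/Q) = (-49.459)(15.2/412.162).
|ε| > 1, so demand is elastic at this price.

-1.824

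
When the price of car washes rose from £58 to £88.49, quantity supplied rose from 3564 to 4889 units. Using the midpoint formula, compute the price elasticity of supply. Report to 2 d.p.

0.75

ΔQ = 4889 − 3564 = 1325; ΔP = 88.49 − 58 = 30.49.
Midpoints: P̄ = 73.25, Q̄ = 4226.5.
ε_s = (ΔQ/ΔP)(P̄/Q̄) = (1325/30.49)(73.25/4226.5).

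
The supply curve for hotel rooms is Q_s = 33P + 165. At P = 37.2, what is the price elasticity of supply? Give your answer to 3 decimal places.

0.882

At P = 37.2, Q_s = 1392.60.
dQ_s/dP = 33.
ε_s = (dQ_s/dP)(P/Q_s) = (33)(37.2/1392.60).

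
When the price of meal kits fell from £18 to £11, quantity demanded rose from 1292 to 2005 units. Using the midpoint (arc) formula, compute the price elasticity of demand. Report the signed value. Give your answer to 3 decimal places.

-0.896

ΔQ = 2005 − 1292 = 713; ΔP = 11 − 18 = -7.
Midpoints: P̄ = 14.50, Q̄ = 1648.5.
ε = (ΔQ/ΔP)(P̄/Q̄) = (713/-7)(14.50/1648.5).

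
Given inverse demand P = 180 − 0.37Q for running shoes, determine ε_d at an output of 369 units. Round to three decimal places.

-0.318

At Q = 369, P = 180 − 0.37(369) = 43.47.
dP/dQ = −0.37, so dQ/dP = 1/(−0.37) = -2.703.
ε = (dQ/dP)(P/Q) = (-2.703)(43.47/369).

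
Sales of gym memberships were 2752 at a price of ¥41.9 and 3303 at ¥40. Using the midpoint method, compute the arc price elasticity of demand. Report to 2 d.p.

-3.92

ΔQ = 3303 − 2752 = 551; ΔP = 40 − 41.9 = -1.9.
Midpoints: P̄ = 40.95, Q̄ = 3027.5.
ε = (ΔQ/ΔP)(P̄/Q̄) = (551/-1.9)(40.95/3027.5).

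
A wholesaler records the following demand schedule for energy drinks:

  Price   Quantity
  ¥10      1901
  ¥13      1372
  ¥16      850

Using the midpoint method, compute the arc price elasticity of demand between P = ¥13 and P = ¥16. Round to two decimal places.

-2.27

At P = 13, Q = 1372; at P = 16, Q = 850.
ΔQ = -522, ΔP = 3. Midpoints: P̄ = 14.50, Q̄ = 1111.0.
ε = (ΔQ/ΔP)(P̄/Q̄) = (-522/3)(14.50/1111.0).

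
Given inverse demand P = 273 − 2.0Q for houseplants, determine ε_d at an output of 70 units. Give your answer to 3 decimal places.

At Q = 70, P = 273 − 2.0(70) = 133.00.
dP/dQ = −2.0, so dQ/dP = 1/(−2.0) = -0.500.
ε = (dQ/dP)(P/Q) = (-0.500)(133.00/70).

-0.950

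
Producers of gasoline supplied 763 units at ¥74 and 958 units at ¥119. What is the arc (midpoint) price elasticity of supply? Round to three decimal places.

0.486

ΔQ = 958 − 763 = 195; ΔP = 119 − 74 = 45.
Midpoints: P̄ = 96.50, Q̄ = 860.5.
ε_s = (ΔQ/ΔP)(P̄/Q̄) = (195/45)(96.50/860.5).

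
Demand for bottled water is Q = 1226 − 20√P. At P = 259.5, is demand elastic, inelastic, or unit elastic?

Q = 903.820, dQ/dP = -0.621.
ε = (dQ/dP)(P/Q) ≈ -0.178.
|ε| = 0.18 < 1.

inelastic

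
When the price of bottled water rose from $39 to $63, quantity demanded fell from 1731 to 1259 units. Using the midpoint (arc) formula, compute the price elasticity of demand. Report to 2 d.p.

ΔQ = 1259 − 1731 = -472; ΔP = 63 − 39 = 24.
Midpoints: P̄ = 51.00, Q̄ = 1495.0.
ε = (ΔQ/ΔP)(P̄/Q̄) = (-472/24)(51.00/1495.0).

-0.67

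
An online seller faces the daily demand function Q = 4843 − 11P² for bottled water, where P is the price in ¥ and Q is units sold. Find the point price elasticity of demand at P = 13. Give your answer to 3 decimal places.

-1.246

At P = 13, Q = 2984.
dQ/dP = −22P = -286.
ε = (dQ/dP)(P/Q) = (-286)(13/2984).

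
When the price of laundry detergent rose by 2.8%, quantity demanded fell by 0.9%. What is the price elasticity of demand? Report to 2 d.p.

ε = %ΔQ / %ΔP = (-0.9)/(2.8) = -0.321.

-0.32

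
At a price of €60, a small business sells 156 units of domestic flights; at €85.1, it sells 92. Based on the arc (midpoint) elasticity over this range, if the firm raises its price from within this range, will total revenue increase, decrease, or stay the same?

Arc ε = (-64/25.1)(72.55/124.0) ≈ -1.492.
|ε| = 1.49 > 1, so demand is elastic. A price rise therefore reduces total revenue.

decrease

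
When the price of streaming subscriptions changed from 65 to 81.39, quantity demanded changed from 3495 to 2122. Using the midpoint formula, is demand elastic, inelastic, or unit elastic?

Arc ε ≈ -2.183.
|ε| = 2.18 > 1.

elastic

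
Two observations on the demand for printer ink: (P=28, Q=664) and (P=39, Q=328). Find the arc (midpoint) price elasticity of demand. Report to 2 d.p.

ΔQ = 328 − 664 = -336; ΔP = 39 − 28 = 11.
Midpoints: P̄ = 33.50, Q̄ = 496.0.
ε = (ΔQ/ΔP)(P̄/Q̄) = (-336/11)(33.50/496.0).

-2.06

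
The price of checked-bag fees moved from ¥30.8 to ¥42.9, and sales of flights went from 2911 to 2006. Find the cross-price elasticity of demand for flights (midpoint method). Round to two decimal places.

ΔQ_x = 2006 − 2911 = -905; ΔP_y = 42.9 − 30.8 = 12.1.
Midpoints: P̄_y = 36.85, Q̄_x = 2458.5.
ε_xy = (ΔQ_x/ΔP_y)(P̄_y/Q̄_x) = (-905/12.1)(36.85/2458.5).
ε_xy < 0, so the goods are complements.

-1.12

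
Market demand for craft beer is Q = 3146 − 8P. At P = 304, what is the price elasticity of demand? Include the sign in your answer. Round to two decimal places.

-3.41

At P = 304, Q = 714.
dQ/dP = −8.
ε = (dQ/dP)(P/Q) = (-8)(304/714).
|ε| > 1, so demand is elastic at this price.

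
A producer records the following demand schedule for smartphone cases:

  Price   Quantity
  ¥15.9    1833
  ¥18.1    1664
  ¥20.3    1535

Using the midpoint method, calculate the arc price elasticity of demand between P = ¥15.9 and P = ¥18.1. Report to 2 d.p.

-0.75

At P = 15.9, Q = 1833; at P = 18.1, Q = 1664.
ΔQ = -169, ΔP = 2.2. Midpoints: P̄ = 17.00, Q̄ = 1748.5.
ε = (ΔQ/ΔP)(P̄/Q̄) = (-169/2.2)(17.00/1748.5).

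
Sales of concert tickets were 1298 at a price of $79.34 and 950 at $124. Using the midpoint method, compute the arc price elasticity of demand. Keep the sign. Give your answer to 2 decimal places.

ΔQ = 950 − 1298 = -348; ΔP = 124 − 79.34 = 44.66.
Midpoints: P̄ = 101.67, Q̄ = 1124.0.
ε = (ΔQ/ΔP)(P̄/Q̄) = (-348/44.66)(101.67/1124.0).

-0.70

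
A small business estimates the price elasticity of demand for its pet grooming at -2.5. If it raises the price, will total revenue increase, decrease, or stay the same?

|ε| = 2.50 > 1, so demand is elastic. A price rise therefore reduces total revenue.

decrease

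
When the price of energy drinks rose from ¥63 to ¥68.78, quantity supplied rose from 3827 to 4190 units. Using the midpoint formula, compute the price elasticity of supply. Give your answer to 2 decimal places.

ΔQ = 4190 − 3827 = 363; ΔP = 68.78 − 63 = 5.78.
Midpoints: P̄ = 65.89, Q̄ = 4008.5.
ε_s = (ΔQ/ΔP)(P̄/Q̄) = (363/5.78)(65.89/4008.5).

1.03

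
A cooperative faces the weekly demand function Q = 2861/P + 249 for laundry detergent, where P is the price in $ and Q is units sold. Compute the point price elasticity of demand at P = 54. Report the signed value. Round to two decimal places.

At P = 54, Q = 301.981.
dQ/dP = −2861/P² = -0.981.
ε = (dQ/dP)(P/Q) = (-0.981)(54/301.981).

-0.18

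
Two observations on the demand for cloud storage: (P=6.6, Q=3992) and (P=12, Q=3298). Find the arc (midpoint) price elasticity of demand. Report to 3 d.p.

-0.328

ΔQ = 3298 − 3992 = -694; ΔP = 12 − 6.6 = 5.4.
Midpoints: P̄ = 9.30, Q̄ = 3645.0.
ε = (ΔQ/ΔP)(P̄/Q̄) = (-694/5.4)(9.30/3645.0).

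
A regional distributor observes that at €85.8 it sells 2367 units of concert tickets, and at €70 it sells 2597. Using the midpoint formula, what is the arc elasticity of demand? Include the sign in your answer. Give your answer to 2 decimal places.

-0.46

ΔQ = 2597 − 2367 = 230; ΔP = 70 − 85.8 = -15.8.
Midpoints: P̄ = 77.90, Q̄ = 2482.0.
ε = (ΔQ/ΔP)(P̄/Q̄) = (230/-15.8)(77.90/2482.0).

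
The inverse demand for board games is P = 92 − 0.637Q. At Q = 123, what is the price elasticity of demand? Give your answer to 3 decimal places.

-0.174

At Q = 123, P = 92 − 0.637(123) = 13.65.
dP/dQ = −0.637, so dQ/dP = 1/(−0.637) = -1.570.
ε = (dQ/dP)(P/Q) = (-1.570)(13.65/123).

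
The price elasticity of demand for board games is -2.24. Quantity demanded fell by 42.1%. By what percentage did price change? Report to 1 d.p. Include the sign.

18.8%

%ΔP ≈ %ΔQ / ε = (-42.1%)/(-2.24) = 18.79%.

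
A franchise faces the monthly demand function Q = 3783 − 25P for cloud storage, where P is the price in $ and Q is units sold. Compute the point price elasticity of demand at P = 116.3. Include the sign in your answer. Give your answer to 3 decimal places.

-3.321

At P = 116.3, Q = 875.500.
dQ/dP = −25.
ε = (dQ/dP)(P/Q) = (-25)(116.3/875.500).
|ε| > 1, so demand is elastic at this price.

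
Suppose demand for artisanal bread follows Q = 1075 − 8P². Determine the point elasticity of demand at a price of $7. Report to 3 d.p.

-1.148

At P = 7, Q = 683.
dQ/dP = −16P = -112.
ε = (dQ/dP)(P/Q) = (-112)(7/683).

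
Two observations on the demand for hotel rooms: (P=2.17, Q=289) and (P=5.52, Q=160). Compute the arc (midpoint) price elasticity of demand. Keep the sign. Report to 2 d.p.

ΔQ = 160 − 289 = -129; ΔP = 5.52 − 2.17 = 3.35.
Midpoints: P̄ = 3.84, Q̄ = 224.5.
ε = (ΔQ/ΔP)(P̄/Q̄) = (-129/3.35)(3.84/224.5).

-0.66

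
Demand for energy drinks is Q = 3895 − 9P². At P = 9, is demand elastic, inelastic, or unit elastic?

Q = 3166, dQ/dP = -162.
ε = (dQ/dP)(P/Q) ≈ -0.461.
|ε| = 0.46 < 1.

inelastic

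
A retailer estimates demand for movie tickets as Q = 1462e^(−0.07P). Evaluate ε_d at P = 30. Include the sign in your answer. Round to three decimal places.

At P = 30, Q = 179.031.
dQ/dP = −0.07·1462e^(−0.07P) = −0.07Q = -12.532.
ε = (dQ/dP)(P/Q) = (-12.532)(30/179.031).
|ε| > 1, so demand is elastic at this price.

-2.100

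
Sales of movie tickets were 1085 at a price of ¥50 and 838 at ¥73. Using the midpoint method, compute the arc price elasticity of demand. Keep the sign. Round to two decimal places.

-0.69

ΔQ = 838 − 1085 = -247; ΔP = 73 − 50 = 23.
Midpoints: P̄ = 61.50, Q̄ = 961.5.
ε = (ΔQ/ΔP)(P̄/Q̄) = (-247/23)(61.50/961.5).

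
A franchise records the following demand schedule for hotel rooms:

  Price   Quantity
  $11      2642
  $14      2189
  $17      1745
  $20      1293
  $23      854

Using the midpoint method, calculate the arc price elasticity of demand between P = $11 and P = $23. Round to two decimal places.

At P = 11, Q = 2642; at P = 23, Q = 854.
ΔQ = -1788, ΔP = 12. Midpoints: P̄ = 17.00, Q̄ = 1748.0.
ε = (ΔQ/ΔP)(P̄/Q̄) = (-1788/12)(17.00/1748.0).

-1.45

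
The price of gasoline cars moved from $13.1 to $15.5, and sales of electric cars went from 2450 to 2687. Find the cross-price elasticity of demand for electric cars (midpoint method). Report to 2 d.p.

ΔQ_x = 2687 − 2450 = 237; ΔP_y = 15.5 − 13.1 = 2.4.
Midpoints: P̄_y = 14.30, Q̄_x = 2568.5.
ε_xy = (ΔQ_x/ΔP_y)(P̄_y/Q̄_x) = (237/2.4)(14.30/2568.5).
ε_xy > 0, so the goods are substitutes.

0.55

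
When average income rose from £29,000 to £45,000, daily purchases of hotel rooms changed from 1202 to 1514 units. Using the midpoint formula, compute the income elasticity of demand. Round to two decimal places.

ΔQ = 312, ΔI = 16000. Midpoints: Ī = 37,000, Q̄ = 1358.0.
ε_I = (ΔQ/ΔI)(Ī/Q̄) = (312/16000)(37000/1358.0).

0.53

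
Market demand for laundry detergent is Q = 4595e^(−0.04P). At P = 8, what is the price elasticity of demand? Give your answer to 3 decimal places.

At P = 8, Q = 3336.655.
dQ/dP = −0.04·4595e^(−0.04P) = −0.04Q = -133.466.
ε = (dQ/dP)(P/Q) = (-133.466)(8/3336.655).

-0.320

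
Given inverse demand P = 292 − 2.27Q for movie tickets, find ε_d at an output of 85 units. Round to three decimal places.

-0.513

At Q = 85, P = 292 − 2.27(85) = 99.05.
dP/dQ = −2.27, so dQ/dP = 1/(−2.27) = -0.441.
ε = (dQ/dP)(P/Q) = (-0.441)(99.05/85).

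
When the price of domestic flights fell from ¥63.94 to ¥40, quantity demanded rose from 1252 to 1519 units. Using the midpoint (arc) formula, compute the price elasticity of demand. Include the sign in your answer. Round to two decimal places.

-0.42

ΔQ = 1519 − 1252 = 267; ΔP = 40 − 63.94 = -23.94.
Midpoints: P̄ = 51.97, Q̄ = 1385.5.
ε = (ΔQ/ΔP)(P̄/Q̄) = (267/-23.94)(51.97/1385.5).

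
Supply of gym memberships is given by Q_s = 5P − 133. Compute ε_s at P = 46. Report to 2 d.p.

At P = 46, Q_s = 97.
dQ_s/dP = 5.
ε_s = (dQ_s/dP)(P/Q_s) = (5)(46/97).

2.37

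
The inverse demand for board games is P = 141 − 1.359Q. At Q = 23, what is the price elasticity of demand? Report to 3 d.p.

At Q = 23, P = 141 − 1.359(23) = 109.74.
dP/dQ = −1.359, so dQ/dP = 1/(−1.359) = -0.736.
ε = (dQ/dP)(P/Q) = (-0.736)(109.74/23).

-3.511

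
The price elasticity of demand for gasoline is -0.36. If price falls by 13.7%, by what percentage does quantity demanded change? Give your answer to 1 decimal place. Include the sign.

4.9%

%ΔQ ≈ ε × %ΔP = (-0.36)(-13.7%) = 4.93%.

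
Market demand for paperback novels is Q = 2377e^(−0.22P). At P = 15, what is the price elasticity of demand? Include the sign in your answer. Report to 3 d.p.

-3.300

At P = 15, Q = 87.671.
dQ/dP = −0.22·2377e^(−0.22P) = −0.22Q = -19.288.
ε = (dQ/dP)(P/Q) = (-19.288)(15/87.671).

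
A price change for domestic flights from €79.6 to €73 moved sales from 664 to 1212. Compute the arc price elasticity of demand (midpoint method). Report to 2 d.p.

-6.75

ΔQ = 1212 − 664 = 548; ΔP = 73 − 79.6 = -6.6.
Midpoints: P̄ = 76.30, Q̄ = 938.0.
ε = (ΔQ/ΔP)(P̄/Q̄) = (548/-6.6)(76.30/938.0).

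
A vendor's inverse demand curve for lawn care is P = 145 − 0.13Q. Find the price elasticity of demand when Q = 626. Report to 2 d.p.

At Q = 626, P = 145 − 0.13(626) = 63.62.
dP/dQ = −0.13, so dQ/dP = 1/(−0.13) = -7.692.
ε = (dQ/dP)(P/Q) = (-7.692)(63.62/626).

-0.78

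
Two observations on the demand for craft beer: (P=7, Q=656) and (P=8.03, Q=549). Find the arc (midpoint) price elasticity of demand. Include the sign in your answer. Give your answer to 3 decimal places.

-1.296

ΔQ = 549 − 656 = -107; ΔP = 8.03 − 7 = 1.03.
Midpoints: P̄ = 7.51, Q̄ = 602.5.
ε = (ΔQ/ΔP)(P̄/Q̄) = (-107/1.03)(7.51/602.5).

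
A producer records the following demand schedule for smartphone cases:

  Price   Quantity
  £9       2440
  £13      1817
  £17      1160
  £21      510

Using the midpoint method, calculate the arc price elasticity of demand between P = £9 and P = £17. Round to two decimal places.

At P = 9, Q = 2440; at P = 17, Q = 1160.
ΔQ = -1280, ΔP = 8. Midpoints: P̄ = 13.00, Q̄ = 1800.0.
ε = (ΔQ/ΔP)(P̄/Q̄) = (-1280/8)(13.00/1800.0).

-1.16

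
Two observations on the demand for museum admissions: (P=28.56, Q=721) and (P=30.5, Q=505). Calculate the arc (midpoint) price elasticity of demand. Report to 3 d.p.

-5.364

ΔQ = 505 − 721 = -216; ΔP = 30.5 − 28.56 = 1.94.
Midpoints: P̄ = 29.53, Q̄ = 613.0.
ε = (ΔQ/ΔP)(P̄/Q̄) = (-216/1.94)(29.53/613.0).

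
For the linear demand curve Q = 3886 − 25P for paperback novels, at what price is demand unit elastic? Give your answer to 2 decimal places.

For linear demand Q = a − bP, ε = −bP/(a − bP). |ε| = 1 when bP = a − bP, i.e. P = a/(2b).
P = 3886/(2·25) = 3886/50 = 77.7200.

77.72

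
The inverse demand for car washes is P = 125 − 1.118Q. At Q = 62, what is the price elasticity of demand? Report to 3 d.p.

-0.803

At Q = 62, P = 125 − 1.118(62) = 55.68.
dP/dQ = −1.118, so dQ/dP = 1/(−1.118) = -0.894.
ε = (dQ/dP)(P/Q) = (-0.894)(55.68/62).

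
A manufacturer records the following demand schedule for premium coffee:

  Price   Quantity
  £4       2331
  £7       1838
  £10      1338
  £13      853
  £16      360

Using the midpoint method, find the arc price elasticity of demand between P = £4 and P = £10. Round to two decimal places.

-0.63

At P = 4, Q = 2331; at P = 10, Q = 1338.
ΔQ = -993, ΔP = 6. Midpoints: P̄ = 7.00, Q̄ = 1834.5.
ε = (ΔQ/ΔP)(P̄/Q̄) = (-993/6)(7.00/1834.5).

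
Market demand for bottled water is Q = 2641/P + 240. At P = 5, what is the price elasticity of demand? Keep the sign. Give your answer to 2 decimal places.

At P = 5, Q = 768.200.
dQ/dP = −2641/P² = -105.640.
ε = (dQ/dP)(P/Q) = (-105.640)(5/768.200).
|ε| < 1, so demand is inelastic at this price.

-0.69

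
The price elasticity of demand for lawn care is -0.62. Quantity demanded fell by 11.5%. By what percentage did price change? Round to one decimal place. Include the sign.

18.5%

%ΔP ≈ %ΔQ / ε = (-11.5%)/(-0.62) = 18.55%.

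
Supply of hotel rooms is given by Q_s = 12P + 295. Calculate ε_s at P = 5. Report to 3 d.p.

0.169

At P = 5, Q_s = 355.
dQ_s/dP = 12.
ε_s = (dQ_s/dP)(P/Q_s) = (12)(5/355).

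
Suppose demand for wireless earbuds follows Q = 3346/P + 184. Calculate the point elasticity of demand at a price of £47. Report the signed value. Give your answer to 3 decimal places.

At P = 47, Q = 255.191.
dQ/dP = −3346/P² = -1.515.
ε = (dQ/dP)(P/Q) = (-1.515)(47/255.191).

-0.279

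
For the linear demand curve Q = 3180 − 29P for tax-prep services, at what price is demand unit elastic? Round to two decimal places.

54.83

For linear demand Q = a − bP, ε = −bP/(a − bP). |ε| = 1 when bP = a − bP, i.e. P = a/(2b).
P = 3180/(2·29) = 3180/58 = 54.8276.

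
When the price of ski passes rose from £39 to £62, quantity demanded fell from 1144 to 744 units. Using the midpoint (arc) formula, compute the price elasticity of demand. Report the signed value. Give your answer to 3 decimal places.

ΔQ = 744 − 1144 = -400; ΔP = 62 − 39 = 23.
Midpoints: P̄ = 50.50, Q̄ = 944.0.
ε = (ΔQ/ΔP)(P̄/Q̄) = (-400/23)(50.50/944.0).

-0.930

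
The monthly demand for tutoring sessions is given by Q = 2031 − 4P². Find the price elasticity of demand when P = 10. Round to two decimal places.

At P = 10, Q = 1631.
dQ/dP = −8P = -80.
ε = (dQ/dP)(P/Q) = (-80)(10/1631).

-0.49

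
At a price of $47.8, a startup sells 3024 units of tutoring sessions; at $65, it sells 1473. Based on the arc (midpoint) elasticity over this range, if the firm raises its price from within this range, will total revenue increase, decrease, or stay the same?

decrease

Arc ε = (-1551/17.2)(56.40/2248.5) ≈ -2.262.
|ε| = 2.26 > 1, so demand is elastic. A price rise therefore reduces total revenue.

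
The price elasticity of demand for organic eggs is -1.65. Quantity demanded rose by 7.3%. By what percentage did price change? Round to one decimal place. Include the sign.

%ΔP ≈ %ΔQ / ε = (7.3%)/(-1.65) = -4.42%.

-4.4%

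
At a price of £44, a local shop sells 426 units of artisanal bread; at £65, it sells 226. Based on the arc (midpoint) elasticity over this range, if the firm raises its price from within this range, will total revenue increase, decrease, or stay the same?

decrease

Arc ε = (-200/21)(54.50/326.0) ≈ -1.592.
|ε| = 1.59 > 1, so demand is elastic. A price rise therefore reduces total revenue.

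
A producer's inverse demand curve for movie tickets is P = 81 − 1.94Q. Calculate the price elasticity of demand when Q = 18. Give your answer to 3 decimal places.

At Q = 18, P = 81 − 1.94(18) = 46.08.
dP/dQ = −1.94, so dQ/dP = 1/(−1.94) = -0.515.
ε = (dQ/dP)(P/Q) = (-0.515)(46.08/18).

-1.320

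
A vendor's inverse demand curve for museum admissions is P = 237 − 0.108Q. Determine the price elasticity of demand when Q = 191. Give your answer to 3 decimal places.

-10.489

At Q = 191, P = 237 − 0.108(191) = 216.37.
dP/dQ = −0.108, so dQ/dP = 1/(−0.108) = -9.259.
ε = (dQ/dP)(P/Q) = (-9.259)(216.37/191).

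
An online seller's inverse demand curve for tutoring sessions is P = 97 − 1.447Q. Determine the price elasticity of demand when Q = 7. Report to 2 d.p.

At Q = 7, P = 97 − 1.447(7) = 86.87.
dP/dQ = −1.447, so dQ/dP = 1/(−1.447) = -0.691.
ε = (dQ/dP)(P/Q) = (-0.691)(86.87/7).

-8.58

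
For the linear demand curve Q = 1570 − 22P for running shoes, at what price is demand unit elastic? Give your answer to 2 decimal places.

35.68

For linear demand Q = a − bP, ε = −bP/(a − bP). |ε| = 1 when bP = a − bP, i.e. P = a/(2b).
P = 1570/(2·22) = 1570/44 = 35.6818.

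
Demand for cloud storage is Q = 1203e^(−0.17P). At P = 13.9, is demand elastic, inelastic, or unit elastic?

Q = 113.247, dQ/dP = -19.252.
ε = (dQ/dP)(P/Q) ≈ -2.363.
|ε| = 2.36 > 1.

elastic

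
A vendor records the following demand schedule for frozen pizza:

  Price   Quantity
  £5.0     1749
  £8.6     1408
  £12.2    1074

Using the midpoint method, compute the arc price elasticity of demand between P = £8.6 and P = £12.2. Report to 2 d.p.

-0.78

At P = 8.6, Q = 1408; at P = 12.2, Q = 1074.
ΔQ = -334, ΔP = 3.6. Midpoints: P̄ = 10.40, Q̄ = 1241.0.
ε = (ΔQ/ΔP)(P̄/Q̄) = (-334/3.6)(10.40/1241.0).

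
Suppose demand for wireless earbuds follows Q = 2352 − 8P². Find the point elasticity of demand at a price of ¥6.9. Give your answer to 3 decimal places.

At P = 6.9, Q = 1971.120.
dQ/dP = −16P = -110.400.
ε = (dQ/dP)(P/Q) = (-110.400)(6.9/1971.120).

-0.386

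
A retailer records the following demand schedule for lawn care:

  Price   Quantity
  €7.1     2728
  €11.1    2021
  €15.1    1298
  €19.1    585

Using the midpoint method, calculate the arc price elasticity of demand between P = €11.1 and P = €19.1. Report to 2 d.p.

-2.08

At P = 11.1, Q = 2021; at P = 19.1, Q = 585.
ΔQ = -1436, ΔP = 8.0. Midpoints: P̄ = 15.10, Q̄ = 1303.0.
ε = (ΔQ/ΔP)(P̄/Q̄) = (-1436/8.0)(15.10/1303.0).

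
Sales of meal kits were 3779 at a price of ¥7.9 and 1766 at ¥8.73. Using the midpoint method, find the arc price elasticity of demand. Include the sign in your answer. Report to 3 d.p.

-7.274

ΔQ = 1766 − 3779 = -2013; ΔP = 8.73 − 7.9 = 0.83.
Midpoints: P̄ = 8.32, Q̄ = 2772.5.
ε = (ΔQ/ΔP)(P̄/Q̄) = (-2013/0.83)(8.32/2772.5).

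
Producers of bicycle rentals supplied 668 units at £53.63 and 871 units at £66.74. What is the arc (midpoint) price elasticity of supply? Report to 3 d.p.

1.211

ΔQ = 871 − 668 = 203; ΔP = 66.74 − 53.63 = 13.11.
Midpoints: P̄ = 60.19, Q̄ = 769.5.
ε_s = (ΔQ/ΔP)(P̄/Q̄) = (203/13.11)(60.19/769.5).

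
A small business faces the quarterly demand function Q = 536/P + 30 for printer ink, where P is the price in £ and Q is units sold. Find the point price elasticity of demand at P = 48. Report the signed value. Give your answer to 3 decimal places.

-0.271

At P = 48, Q = 41.167.
dQ/dP = −536/P² = -0.233.
ε = (dQ/dP)(P/Q) = (-0.233)(48/41.167).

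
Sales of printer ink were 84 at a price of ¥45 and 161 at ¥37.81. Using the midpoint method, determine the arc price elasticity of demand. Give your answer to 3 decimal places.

ΔQ = 161 − 84 = 77; ΔP = 37.81 − 45 = -7.19.
Midpoints: P̄ = 41.41, Q̄ = 122.5.
ε = (ΔQ/ΔP)(P̄/Q̄) = (77/-7.19)(41.41/122.5).

-3.620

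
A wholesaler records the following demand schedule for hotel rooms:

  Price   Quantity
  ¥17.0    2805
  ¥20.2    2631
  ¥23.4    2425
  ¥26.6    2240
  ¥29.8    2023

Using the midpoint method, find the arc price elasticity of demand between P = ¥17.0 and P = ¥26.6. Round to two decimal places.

-0.51

At P = 17.0, Q = 2805; at P = 26.6, Q = 2240.
ΔQ = -565, ΔP = 9.6. Midpoints: P̄ = 21.80, Q̄ = 2522.5.
ε = (ΔQ/ΔP)(P̄/Q̄) = (-565/9.6)(21.80/2522.5).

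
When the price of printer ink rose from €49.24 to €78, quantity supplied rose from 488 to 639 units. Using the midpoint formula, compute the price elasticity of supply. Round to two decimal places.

ΔQ = 639 − 488 = 151; ΔP = 78 − 49.24 = 28.76.
Midpoints: P̄ = 63.62, Q̄ = 563.5.
ε_s = (ΔQ/ΔP)(P̄/Q̄) = (151/28.76)(63.62/563.5).

0.59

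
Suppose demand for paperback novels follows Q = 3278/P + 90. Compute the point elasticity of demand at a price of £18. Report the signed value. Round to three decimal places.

-0.669

At P = 18, Q = 272.111.
dQ/dP = −3278/P² = -10.117.
ε = (dQ/dP)(P/Q) = (-10.117)(18/272.111).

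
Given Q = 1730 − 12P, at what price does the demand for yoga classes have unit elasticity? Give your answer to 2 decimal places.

72.08

For linear demand Q = a − bP, ε = −bP/(a − bP). |ε| = 1 when bP = a − bP, i.e. P = a/(2b).
P = 1730/(2·12) = 1730/24 = 72.0833.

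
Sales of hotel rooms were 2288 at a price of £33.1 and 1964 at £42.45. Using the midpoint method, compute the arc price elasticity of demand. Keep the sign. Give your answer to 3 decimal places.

ΔQ = 1964 − 2288 = -324; ΔP = 42.45 − 33.1 = 9.35.
Midpoints: P̄ = 37.78, Q̄ = 2126.0.
ε = (ΔQ/ΔP)(P̄/Q̄) = (-324/9.35)(37.78/2126.0).

-0.616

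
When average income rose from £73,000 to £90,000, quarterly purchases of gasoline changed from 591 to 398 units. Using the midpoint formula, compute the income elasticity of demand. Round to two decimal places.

-1.87

ΔQ = -193, ΔI = 17000. Midpoints: Ī = 81,500, Q̄ = 494.5.
ε_I = (ΔQ/ΔI)(Ī/Q̄) = (-193/17000)(81500/494.5).
ε_I < 0, so the good is inferior.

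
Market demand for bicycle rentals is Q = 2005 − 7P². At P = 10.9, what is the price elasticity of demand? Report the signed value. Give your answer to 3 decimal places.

At P = 10.9, Q = 1173.330.
dQ/dP = −14P = -152.600.
ε = (dQ/dP)(P/Q) = (-152.600)(10.9/1173.330).

-1.418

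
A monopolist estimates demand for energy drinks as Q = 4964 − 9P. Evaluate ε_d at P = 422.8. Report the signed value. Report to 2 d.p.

At P = 422.8, Q = 1158.800.
dQ/dP = −9.
ε = (dQ/dP)(P/Q) = (-9)(422.8/1158.800).

-3.28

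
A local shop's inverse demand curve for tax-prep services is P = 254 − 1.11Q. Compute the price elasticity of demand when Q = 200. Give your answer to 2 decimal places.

At Q = 200, P = 254 − 1.11(200) = 32.00.
dP/dQ = −1.11, so dQ/dP = 1/(−1.11) = -0.901.
ε = (dQ/dP)(P/Q) = (-0.901)(32.00/200).

-0.14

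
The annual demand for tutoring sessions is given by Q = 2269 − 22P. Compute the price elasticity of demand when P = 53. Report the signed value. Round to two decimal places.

At P = 53, Q = 1103.
dQ/dP = −22.
ε = (dQ/dP)(P/Q) = (-22)(53/1103).

-1.06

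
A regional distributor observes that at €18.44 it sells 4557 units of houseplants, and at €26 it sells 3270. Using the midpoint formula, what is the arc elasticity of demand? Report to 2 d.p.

ΔQ = 3270 − 4557 = -1287; ΔP = 26 − 18.44 = 7.56.
Midpoints: P̄ = 22.22, Q̄ = 3913.5.
ε = (ΔQ/ΔP)(P̄/Q̄) = (-1287/7.56)(22.22/3913.5).

-0.97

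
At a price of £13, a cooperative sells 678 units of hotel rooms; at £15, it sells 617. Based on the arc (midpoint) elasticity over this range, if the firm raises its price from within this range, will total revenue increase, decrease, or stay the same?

Arc ε = (-61/2)(14.00/647.5) ≈ -0.659.
|ε| = 0.66 < 1, so demand is inelastic. A price rise therefore raises total revenue.

increase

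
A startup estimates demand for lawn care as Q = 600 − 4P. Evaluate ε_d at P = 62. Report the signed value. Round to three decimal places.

-0.705

At P = 62, Q = 352.
dQ/dP = −4.
ε = (dQ/dP)(P/Q) = (-4)(62/352).
|ε| < 1, so demand is inelastic at this price.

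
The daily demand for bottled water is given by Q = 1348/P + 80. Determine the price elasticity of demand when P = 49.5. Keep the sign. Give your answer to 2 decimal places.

-0.25

At P = 49.5, Q = 107.232.
dQ/dP = −1348/P² = -0.550.
ε = (dQ/dP)(P/Q) = (-0.550)(49.5/107.232).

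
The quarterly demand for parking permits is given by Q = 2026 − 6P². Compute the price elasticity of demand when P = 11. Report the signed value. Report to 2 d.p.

At P = 11, Q = 1300.
dQ/dP = −12P = -132.
ε = (dQ/dP)(P/Q) = (-132)(11/1300).
|ε| > 1, so demand is elastic at this price.

-1.12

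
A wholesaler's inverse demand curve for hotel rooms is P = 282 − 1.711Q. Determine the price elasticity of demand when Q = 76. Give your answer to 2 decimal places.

-1.17

At Q = 76, P = 282 − 1.711(76) = 151.96.
dP/dQ = −1.711, so dQ/dP = 1/(−1.711) = -0.584.
ε = (dQ/dP)(P/Q) = (-0.584)(151.96/76).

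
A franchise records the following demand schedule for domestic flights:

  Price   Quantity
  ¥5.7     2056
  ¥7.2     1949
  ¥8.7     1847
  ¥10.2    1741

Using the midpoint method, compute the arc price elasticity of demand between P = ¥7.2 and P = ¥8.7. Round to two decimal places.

-0.28

At P = 7.2, Q = 1949; at P = 8.7, Q = 1847.
ΔQ = -102, ΔP = 1.5. Midpoints: P̄ = 7.95, Q̄ = 1898.0.
ε = (ΔQ/ΔP)(P̄/Q̄) = (-102/1.5)(7.95/1898.0).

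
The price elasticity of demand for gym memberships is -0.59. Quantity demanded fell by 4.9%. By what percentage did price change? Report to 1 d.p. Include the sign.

%ΔP ≈ %ΔQ / ε = (-4.9%)/(-0.59) = 8.31%.

8.3%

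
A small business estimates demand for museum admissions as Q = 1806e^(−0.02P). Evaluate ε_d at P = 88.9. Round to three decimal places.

At P = 88.9, Q = 305.170.
dQ/dP = −0.02·1806e^(−0.02P) = −0.02Q = -6.103.
ε = (dQ/dP)(P/Q) = (-6.103)(88.9/305.170).
|ε| > 1, so demand is elastic at this price.

-1.778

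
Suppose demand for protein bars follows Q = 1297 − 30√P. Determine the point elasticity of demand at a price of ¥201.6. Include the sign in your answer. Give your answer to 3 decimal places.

At P = 201.6, Q = 871.042.
dQ/dP = −30/(2√P) = -1.056.
ε = (dQ/dP)(P/Q) = (-1.056)(201.6/871.042).

-0.245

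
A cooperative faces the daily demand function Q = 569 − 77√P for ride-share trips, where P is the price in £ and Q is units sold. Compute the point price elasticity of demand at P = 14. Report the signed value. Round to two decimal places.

-0.51

At P = 14, Q = 280.892.
dQ/dP = −77/(2√P) = -10.290.
ε = (dQ/dP)(P/Q) = (-10.290)(14/280.892).
|ε| < 1, so demand is inelastic at this price.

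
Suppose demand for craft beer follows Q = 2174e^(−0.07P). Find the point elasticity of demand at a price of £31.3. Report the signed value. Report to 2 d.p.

At P = 31.3, Q = 243.064.
dQ/dP = −0.07·2174e^(−0.07P) = −0.07Q = -17.014.
ε = (dQ/dP)(P/Q) = (-17.014)(31.3/243.064).

-2.19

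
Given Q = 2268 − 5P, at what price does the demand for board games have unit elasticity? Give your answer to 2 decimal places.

226.80

For linear demand Q = a − bP, ε = −bP/(a − bP). |ε| = 1 when bP = a − bP, i.e. P = a/(2b).
P = 2268/(2·5) = 2268/10 = 226.8000.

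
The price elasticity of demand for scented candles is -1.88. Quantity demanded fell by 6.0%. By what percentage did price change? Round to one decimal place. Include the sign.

%ΔP ≈ %ΔQ / ε = (-6.0%)/(-1.88) = 3.19%.

3.2%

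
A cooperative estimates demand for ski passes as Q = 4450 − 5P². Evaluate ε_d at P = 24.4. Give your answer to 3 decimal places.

-4.041

At P = 24.4, Q = 1473.200.
dQ/dP = −10P = -244.
ε = (dQ/dP)(P/Q) = (-244)(24.4/1473.200).
|ε| > 1, so demand is elastic at this price.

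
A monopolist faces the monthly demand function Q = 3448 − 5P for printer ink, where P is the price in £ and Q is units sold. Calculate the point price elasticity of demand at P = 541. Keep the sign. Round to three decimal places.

-3.641

At P = 541, Q = 743.
dQ/dP = −5.
ε = (dQ/dP)(P/Q) = (-5)(541/743).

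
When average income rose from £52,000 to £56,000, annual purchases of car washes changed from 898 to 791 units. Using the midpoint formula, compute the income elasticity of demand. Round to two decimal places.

-1.71

ΔQ = -107, ΔI = 4000. Midpoints: Ī = 54,000, Q̄ = 844.5.
ε_I = (ΔQ/ΔI)(Ī/Q̄) = (-107/4000)(54000/844.5).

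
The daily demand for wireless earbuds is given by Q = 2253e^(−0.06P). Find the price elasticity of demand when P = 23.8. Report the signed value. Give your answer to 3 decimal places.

At P = 23.8, Q = 540.242.
dQ/dP = −0.06·2253e^(−0.06P) = −0.06Q = -32.415.
ε = (dQ/dP)(P/Q) = (-32.415)(23.8/540.242).
|ε| > 1, so demand is elastic at this price.

-1.428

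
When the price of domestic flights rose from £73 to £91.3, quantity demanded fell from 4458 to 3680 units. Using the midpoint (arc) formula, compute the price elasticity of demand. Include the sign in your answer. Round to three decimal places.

ΔQ = 3680 − 4458 = -778; ΔP = 91.3 − 73 = 18.3.
Midpoints: P̄ = 82.15, Q̄ = 4069.0.
ε = (ΔQ/ΔP)(P̄/Q̄) = (-778/18.3)(82.15/4069.0).

-0.858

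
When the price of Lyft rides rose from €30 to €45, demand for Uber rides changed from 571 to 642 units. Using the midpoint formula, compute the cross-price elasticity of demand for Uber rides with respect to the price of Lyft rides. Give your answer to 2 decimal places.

0.29

ΔQ_x = 642 − 571 = 71; ΔP_y = 45 − 30 = 15.
Midpoints: P̄_y = 37.50, Q̄_x = 606.5.
ε_xy = (ΔQ_x/ΔP_y)(P̄_y/Q̄_x) = (71/15)(37.50/606.5).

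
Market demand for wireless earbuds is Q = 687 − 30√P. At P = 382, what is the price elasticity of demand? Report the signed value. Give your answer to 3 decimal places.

At P = 382, Q = 100.655.
dQ/dP = −30/(2√P) = -0.767.
ε = (dQ/dP)(P/Q) = (-0.767)(382/100.655).

-2.913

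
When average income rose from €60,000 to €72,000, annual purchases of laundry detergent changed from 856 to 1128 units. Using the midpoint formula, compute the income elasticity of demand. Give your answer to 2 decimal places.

ΔQ = 272, ΔI = 12000. Midpoints: Ī = 66,000, Q̄ = 992.0.
ε_I = (ΔQ/ΔI)(Ī/Q̄) = (272/12000)(66000/992.0).

1.51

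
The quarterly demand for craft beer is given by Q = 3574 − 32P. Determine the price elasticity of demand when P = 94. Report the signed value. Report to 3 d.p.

At P = 94, Q = 566.
dQ/dP = −32.
ε = (dQ/dP)(P/Q) = (-32)(94/566).

-5.314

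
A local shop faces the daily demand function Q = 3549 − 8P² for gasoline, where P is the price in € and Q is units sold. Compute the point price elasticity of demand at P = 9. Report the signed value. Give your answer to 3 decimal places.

At P = 9, Q = 2901.
dQ/dP = −16P = -144.
ε = (dQ/dP)(P/Q) = (-144)(9/2901).

-0.447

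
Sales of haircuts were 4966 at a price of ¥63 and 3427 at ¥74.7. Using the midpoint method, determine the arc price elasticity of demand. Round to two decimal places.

ΔQ = 3427 − 4966 = -1539; ΔP = 74.7 − 63 = 11.7.
Midpoints: P̄ = 68.85, Q̄ = 4196.5.
ε = (ΔQ/ΔP)(P̄/Q̄) = (-1539/11.7)(68.85/4196.5).

-2.16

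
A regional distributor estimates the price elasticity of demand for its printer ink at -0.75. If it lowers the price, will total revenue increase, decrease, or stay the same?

decrease

|ε| = 0.75 < 1, so demand is inelastic. A price cut therefore reduces total revenue.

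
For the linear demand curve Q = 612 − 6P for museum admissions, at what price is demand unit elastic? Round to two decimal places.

51.00

For linear demand Q = a − bP, ε = −bP/(a − bP). |ε| = 1 when bP = a − bP, i.e. P = a/(2b).
P = 612/(2·6) = 612/12 = 51.0000.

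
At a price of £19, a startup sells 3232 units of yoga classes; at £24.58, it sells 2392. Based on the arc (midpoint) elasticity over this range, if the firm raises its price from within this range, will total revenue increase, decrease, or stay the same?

Arc ε = (-840/5.58)(21.79/2812.0) ≈ -1.167.
|ε| = 1.17 > 1, so demand is elastic. A price rise therefore reduces total revenue.

decrease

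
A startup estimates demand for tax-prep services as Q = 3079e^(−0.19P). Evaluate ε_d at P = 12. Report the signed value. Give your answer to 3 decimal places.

At P = 12, Q = 314.933.
dQ/dP = −0.19·3079e^(−0.19P) = −0.19Q = -59.837.
ε = (dQ/dP)(P/Q) = (-59.837)(12/314.933).

-2.280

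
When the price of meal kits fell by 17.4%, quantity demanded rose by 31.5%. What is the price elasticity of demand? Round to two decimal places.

-1.81

ε = %ΔQ / %ΔP = (31.5)/(-17.4) = -1.810.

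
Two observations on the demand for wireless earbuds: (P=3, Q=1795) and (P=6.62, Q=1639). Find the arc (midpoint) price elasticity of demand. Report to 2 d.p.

-0.12

ΔQ = 1639 − 1795 = -156; ΔP = 6.62 − 3 = 3.62.
Midpoints: P̄ = 4.81, Q̄ = 1717.0.
ε = (ΔQ/ΔP)(P̄/Q̄) = (-156/3.62)(4.81/1717.0).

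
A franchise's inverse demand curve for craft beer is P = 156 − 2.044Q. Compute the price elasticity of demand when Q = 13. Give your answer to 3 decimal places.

At Q = 13, P = 156 − 2.044(13) = 129.43.
dP/dQ = −2.044, so dQ/dP = 1/(−2.044) = -0.489.
ε = (dQ/dP)(P/Q) = (-0.489)(129.43/13).

-4.871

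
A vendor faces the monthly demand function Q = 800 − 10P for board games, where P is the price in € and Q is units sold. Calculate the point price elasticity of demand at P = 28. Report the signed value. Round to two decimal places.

-0.54

At P = 28, Q = 520.
dQ/dP = −10.
ε = (dQ/dP)(P/Q) = (-10)(28/520).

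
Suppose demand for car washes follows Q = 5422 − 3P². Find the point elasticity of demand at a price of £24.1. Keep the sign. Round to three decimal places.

-0.947

At P = 24.1, Q = 3679.570.
dQ/dP = −6P = -144.600.
ε = (dQ/dP)(P/Q) = (-144.600)(24.1/3679.570).
|ε| < 1, so demand is inelastic at this price.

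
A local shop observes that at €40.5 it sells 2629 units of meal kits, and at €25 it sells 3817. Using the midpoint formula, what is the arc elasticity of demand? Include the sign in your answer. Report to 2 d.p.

ΔQ = 3817 − 2629 = 1188; ΔP = 25 − 40.5 = -15.5.
Midpoints: P̄ = 32.75, Q̄ = 3223.0.
ε = (ΔQ/ΔP)(P̄/Q̄) = (1188/-15.5)(32.75/3223.0).

-0.78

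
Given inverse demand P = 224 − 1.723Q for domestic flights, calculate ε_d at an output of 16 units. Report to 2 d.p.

At Q = 16, P = 224 − 1.723(16) = 196.43.
dP/dQ = −1.723, so dQ/dP = 1/(−1.723) = -0.580.
ε = (dQ/dP)(P/Q) = (-0.580)(196.43/16).

-7.13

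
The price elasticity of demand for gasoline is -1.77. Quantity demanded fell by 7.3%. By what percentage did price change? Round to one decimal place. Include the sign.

4.1%

%ΔP ≈ %ΔQ / ε = (-7.3%)/(-1.77) = 4.12%.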